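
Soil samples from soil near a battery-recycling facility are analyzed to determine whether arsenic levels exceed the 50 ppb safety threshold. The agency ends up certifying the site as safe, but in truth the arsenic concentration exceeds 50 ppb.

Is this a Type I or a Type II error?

The null hypothesis here is that the arsenic concentration is at or below 50 ppb (safe).
'Certifying the site as safe' corresponds to failing to reject H₀.
H₀ was not rejected but H₀ is false — a Type II error (false negative).

Type II error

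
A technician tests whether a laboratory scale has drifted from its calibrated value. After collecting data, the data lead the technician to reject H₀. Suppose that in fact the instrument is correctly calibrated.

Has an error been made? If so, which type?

The conventional null hypothesis here is that the instrument is correctly calibrated.
H₀ was rejected, but H₀ is actually true.
Rejecting a true null hypothesis is a Type I error (false positive).

Type I error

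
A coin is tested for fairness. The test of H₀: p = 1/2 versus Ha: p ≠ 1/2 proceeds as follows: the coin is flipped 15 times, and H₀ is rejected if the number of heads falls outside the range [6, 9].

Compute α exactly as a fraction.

The significance level is the null-hypothesis probability of the rejection region {≤5} ∪ {≥10}.
Each tail has probability (1 + 15 + 105 + 455 + 1365 + 3003)/32768; doubling gives α = 9888/32768 = 309/1024.

309/1024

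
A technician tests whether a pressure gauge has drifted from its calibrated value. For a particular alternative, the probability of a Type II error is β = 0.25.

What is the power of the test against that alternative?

0.75

Power = 1 − β = 1 − 0.25 = 0.75.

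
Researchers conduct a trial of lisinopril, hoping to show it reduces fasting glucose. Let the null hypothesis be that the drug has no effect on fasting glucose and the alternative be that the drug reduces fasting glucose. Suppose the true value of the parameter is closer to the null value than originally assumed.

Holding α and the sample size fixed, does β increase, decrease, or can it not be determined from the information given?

A smaller departure from H₀ means the test statistic under Ha is distributed closer to where it would be under H₀; rejection becomes less likely.

It increases.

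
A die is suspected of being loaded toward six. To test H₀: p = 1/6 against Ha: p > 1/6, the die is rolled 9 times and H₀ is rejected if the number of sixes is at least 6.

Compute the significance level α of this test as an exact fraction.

The Type I error probability is α = P(Y ≥ 6) computed under H₀, where Y ~ Binomial(9, 1/6).
Summing C(9,j)(1/6)^j(5/6)^{9−j} for j = 6,…,9 gives 5723/5038848.

5723/5038848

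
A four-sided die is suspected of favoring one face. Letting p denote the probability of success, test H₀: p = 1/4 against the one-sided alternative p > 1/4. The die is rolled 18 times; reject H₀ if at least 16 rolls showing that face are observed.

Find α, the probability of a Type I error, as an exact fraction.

α = P(reject H₀ | H₀ true) = P(S ≥ 16 | p = 1/4), with S ~ Binomial(18, 1/4).
P(S ≥ 16) = Σ_{j=16}^{18} C(18,j)·(1/4)^j·(3/4)^{18-j} = 179/8589934592.

179/8589934592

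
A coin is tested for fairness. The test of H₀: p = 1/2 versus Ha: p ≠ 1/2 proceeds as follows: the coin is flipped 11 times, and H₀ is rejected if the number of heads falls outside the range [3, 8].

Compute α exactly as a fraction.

67/1024

α = P(K ≤ 2 or K ≥ 9 | p = 1/2), K ~ Binomial(11, 1/2).
The two tails are symmetric, so α = 2·(1 + 11 + 55)/2^11 = 134/2048 = 67/1024.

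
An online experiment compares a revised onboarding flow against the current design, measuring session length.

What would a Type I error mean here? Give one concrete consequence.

With the conventional null hypothesis that the new design has no effect on session length:
A Type I error is rejecting H₀ when H₀ is true.
Here that means shipping the new feature to all users when actually the new design has no effect on session length.

A Type I error would mean concluding that the new design increases session length when in fact the new design has no effect on session length. Consequence: engineering effort is spent shipping a change that doesn't actually help.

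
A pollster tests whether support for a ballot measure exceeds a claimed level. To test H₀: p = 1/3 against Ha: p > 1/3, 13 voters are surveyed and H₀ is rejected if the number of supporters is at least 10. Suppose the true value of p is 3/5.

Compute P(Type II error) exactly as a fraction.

202983472/244140625

A Type II error is failing to reject when Ha holds: with p = 3/5, β = P(K ≤ 9).
Equivalently, β = 1 − P(K ≥ 10) = 202983472/244140625.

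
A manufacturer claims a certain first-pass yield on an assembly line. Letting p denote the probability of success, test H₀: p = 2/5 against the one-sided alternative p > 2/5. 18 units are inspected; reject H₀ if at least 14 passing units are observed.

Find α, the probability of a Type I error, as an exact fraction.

α = P(reject H₀ | H₀ true) = P(Y ≥ 14 | p = 2/5), with Y ~ Binomial(18, 2/5).
P(Y ≥ 14) = Σ_{j=14}^{18} C(18,j)·(2/5)^j·(3/5)^{18-j} = 976093184/762939453125.

976093184/762939453125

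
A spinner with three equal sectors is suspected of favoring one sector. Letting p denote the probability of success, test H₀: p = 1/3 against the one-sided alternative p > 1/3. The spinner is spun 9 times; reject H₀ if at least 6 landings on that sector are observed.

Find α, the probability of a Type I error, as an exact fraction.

835/19683

α = P(reject H₀ | H₀ true) = P(S ≥ 6 | p = 1/3), with S ~ Binomial(9, 1/3).
Summing C(9,j)(1/3)^j(2/3)^{9−j} for j = 6,…,9 gives 835/19683.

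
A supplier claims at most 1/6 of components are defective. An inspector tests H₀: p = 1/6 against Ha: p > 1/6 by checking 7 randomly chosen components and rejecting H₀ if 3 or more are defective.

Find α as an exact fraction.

331/3456

The significance level is the probability, assuming p = 1/6, of seeing 3 or more defectives in 7 draws.
α = 1 − P(Y ≤ 2) = 1 − 3125/3456 = 331/3456.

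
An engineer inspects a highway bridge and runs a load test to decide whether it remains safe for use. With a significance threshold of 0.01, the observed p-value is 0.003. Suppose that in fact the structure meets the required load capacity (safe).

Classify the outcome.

The conventional null hypothesis is that the structure meets the required load capacity (safe).
Since p = 0.003 < α = 0.01, H₀ is rejected.
H₀ is true (actually the structure meets the required load capacity (safe)).
Rejecting a true H₀ is a Type I error.

Type I error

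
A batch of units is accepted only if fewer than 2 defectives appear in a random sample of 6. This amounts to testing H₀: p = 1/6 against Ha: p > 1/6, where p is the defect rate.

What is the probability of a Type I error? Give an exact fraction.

Under H₀, S ~ Binomial(6, 1/6); the Type I error rate is P(S ≥ 2).
Computing the lower-tail complement: 1 − 34375/46656 = 12281/46656.

12281/46656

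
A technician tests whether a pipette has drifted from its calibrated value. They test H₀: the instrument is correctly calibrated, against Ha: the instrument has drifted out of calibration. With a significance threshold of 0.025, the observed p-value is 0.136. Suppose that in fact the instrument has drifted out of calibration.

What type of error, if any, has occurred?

Type II error

Since p = 0.136 ≥ α = 0.025, H₀ is not rejected.
H₀ is false (actually the instrument has drifted out of calibration).
Failing to reject a false H₀ is a Type II error.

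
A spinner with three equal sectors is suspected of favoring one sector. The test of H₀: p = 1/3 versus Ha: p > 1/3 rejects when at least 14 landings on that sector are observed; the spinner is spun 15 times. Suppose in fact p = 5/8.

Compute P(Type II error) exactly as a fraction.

A Type II error is failing to reject when Ha holds: with p = 5/8, β = P(Y ≤ 13).
Summing C(15,j)·(5/8)^j·(3/8)^{15-j} for j = 0..13 gives 17439598153791/17592186044416.

17439598153791/17592186044416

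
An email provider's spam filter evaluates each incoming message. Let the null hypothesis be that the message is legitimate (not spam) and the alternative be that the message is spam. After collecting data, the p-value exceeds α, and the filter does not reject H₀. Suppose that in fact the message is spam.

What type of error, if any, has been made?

Type II error

H₀ was not rejected, but H₀ is actually false.
Failing to reject a false null hypothesis is a Type II error (false negative).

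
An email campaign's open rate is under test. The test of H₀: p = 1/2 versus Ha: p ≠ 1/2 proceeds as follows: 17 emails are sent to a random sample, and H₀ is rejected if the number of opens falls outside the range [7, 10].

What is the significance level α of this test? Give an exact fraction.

10889/32768

Under H₀, S ~ Binomial(17, 1/2); α is the probability of landing in either tail, P(S ≤ 6) + P(S ≥ 11).
Each tail has probability (1 + 17 + 136 + 680 + 2380 + 6188 + 12376)/131072; doubling gives α = 43556/131072 = 10889/32768.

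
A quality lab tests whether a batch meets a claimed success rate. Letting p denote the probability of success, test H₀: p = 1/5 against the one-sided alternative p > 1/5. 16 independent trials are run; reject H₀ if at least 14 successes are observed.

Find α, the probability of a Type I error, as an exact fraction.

The Type I error probability is α = P(Y ≥ 14) computed under H₀, where Y ~ Binomial(16, 1/5).
P(Y ≥ 14) = Σ_{j=14}^{16} C(16,j)·(1/5)^j·(4/5)^{16-j} = 397/30517578125.

397/30517578125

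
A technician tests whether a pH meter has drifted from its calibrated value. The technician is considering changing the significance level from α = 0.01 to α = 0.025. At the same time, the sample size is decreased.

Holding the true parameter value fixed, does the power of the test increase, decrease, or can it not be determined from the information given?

The first change alone would make β decrease; the second alone would make β increase. Which effect dominates depends on the magnitudes, which are not given.
Since power = 1 − β, the effect on power is likewise indeterminate.

Cannot be determined from the information given.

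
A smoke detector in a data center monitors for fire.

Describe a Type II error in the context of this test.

With the conventional null hypothesis that there is no fire:
A Type II error is failing to reject H₀ when H₀ is false.
Here that means remaining silent when actually there is a fire.

A Type II error would mean concluding that there is no fire (or at least failing to establish that there is a fire) when in fact there is a fire.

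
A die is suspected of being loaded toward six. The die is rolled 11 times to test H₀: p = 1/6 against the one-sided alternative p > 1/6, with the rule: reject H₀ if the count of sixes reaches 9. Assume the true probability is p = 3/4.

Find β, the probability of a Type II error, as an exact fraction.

2285053/4194304

β = P(fail to reject H₀ | Ha true) = P(Y ≤ 8 | p = 3/4), Y ~ Binomial(11, 3/4).
Summing C(11,j)·(3/4)^j·(1/4)^{11-j} for j = 0..8 gives 2285053/4194304.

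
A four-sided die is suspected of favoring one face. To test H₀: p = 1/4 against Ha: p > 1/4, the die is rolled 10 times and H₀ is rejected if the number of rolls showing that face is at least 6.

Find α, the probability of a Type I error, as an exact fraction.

10343/524288

Under H₀, X ~ Binomial(10, 1/4), and α = P(X ≥ 6).
P(X ≥ 6) = Σ_{j=6}^{10} C(10,j)·(1/4)^j·(3/4)^{10-j} = 10343/524288.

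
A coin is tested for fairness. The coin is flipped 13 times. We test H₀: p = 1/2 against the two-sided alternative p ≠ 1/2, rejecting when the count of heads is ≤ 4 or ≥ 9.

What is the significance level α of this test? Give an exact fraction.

1093/4096

The significance level is the null-hypothesis probability of the rejection region {≤4} ∪ {≥9}.
By symmetry, α = 2·P(S ≤ 4) = 2·(1 + 13 + 78 + 286 + 715)/8192 = 2186/8192 = 1093/4096.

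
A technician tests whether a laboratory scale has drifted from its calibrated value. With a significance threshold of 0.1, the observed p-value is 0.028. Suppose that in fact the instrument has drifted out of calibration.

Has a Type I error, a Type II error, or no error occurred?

No error — this is a correct decision.

The conventional null hypothesis is that the instrument is correctly calibrated.
Since p = 0.028 < α = 0.1, H₀ is rejected.
H₀ is false (actually the instrument has drifted out of calibration).
The decision matches the true state — no error.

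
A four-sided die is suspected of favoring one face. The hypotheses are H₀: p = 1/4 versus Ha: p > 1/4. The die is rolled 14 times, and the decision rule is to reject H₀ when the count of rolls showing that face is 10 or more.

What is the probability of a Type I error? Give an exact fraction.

91771/268435456

α = P(reject H₀ | H₀ true) = P(Y ≥ 10 | p = 1/4), with Y ~ Binomial(14, 1/4).
Adding the binomial terms for j = 10 through 14 with p = 1/4 yields 91771/268435456.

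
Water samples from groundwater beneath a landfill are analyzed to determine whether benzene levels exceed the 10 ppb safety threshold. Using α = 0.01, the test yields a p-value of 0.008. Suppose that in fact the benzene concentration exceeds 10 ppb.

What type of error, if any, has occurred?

The conventional null hypothesis is that the benzene concentration is at or below 10 ppb (safe).
Since p = 0.008 < α = 0.01, H₀ is rejected.
H₀ is false (actually the benzene concentration exceeds 10 ppb).
The decision matches the true state — no error.

No error — this is a correct decision.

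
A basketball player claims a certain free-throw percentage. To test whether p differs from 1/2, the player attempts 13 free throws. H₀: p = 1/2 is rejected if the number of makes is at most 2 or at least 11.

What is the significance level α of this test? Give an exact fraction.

23/1024

The significance level is the null-hypothesis probability of the rejection region {≤2} ∪ {≥11}.
By symmetry, α = 2·P(Y ≤ 2) = 2·(1 + 13 + 78)/8192 = 184/8192 = 23/1024.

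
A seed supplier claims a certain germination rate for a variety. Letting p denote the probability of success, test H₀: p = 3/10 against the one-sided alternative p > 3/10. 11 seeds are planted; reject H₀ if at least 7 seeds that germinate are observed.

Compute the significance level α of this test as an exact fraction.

The Type I error probability is α = P(K ≥ 7) computed under H₀, where K ~ Binomial(11, 3/10).
P(K ≥ 7) = Σ_{j=7}^{11} C(11,j)·(3/10)^j·(7/10)^{11-j} = 216191511/10000000000.

216191511/10000000000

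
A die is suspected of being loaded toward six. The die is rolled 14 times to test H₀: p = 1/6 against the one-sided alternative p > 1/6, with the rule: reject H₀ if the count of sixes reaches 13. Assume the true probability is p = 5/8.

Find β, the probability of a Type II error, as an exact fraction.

β = P(fail to reject H₀ | Ha true) = P(S ≤ 12 | p = 5/8), S ~ Binomial(14, 5/8).
Summing C(14,j)·(5/8)^j·(3/8)^{14-j} for j = 0..12 gives 4340673464229/4398046511104.

4340673464229/4398046511104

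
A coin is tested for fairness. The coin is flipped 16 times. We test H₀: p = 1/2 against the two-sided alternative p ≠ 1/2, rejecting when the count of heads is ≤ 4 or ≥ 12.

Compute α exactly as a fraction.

2517/32768

Under H₀, Y ~ Binomial(16, 1/2); α is the probability of landing in either tail, P(Y ≤ 4) + P(Y ≥ 12).
The two tails are symmetric, so α = 2·(1 + 16 + 120 + 560 + 1820)/2^16 = 5034/65536 = 2517/32768.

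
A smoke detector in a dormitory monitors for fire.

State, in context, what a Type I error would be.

A Type I error would mean concluding that there is a fire when in fact there is no fire.

With the conventional null hypothesis that there is no fire:
A Type I error is rejecting H₀ when H₀ is true.
Here that means sounding the alarm and evacuating the building when actually there is no fire.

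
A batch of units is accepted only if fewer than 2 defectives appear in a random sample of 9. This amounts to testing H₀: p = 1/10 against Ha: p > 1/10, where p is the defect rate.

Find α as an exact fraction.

112579511/500000000

The significance level is the probability, assuming p = 1/10, of seeing 2 or more defectives in 9 draws.
Via the complement, α = 1 − Σ_{j=0}^{1} C(9,j)(1/10)^j(9/10)^{9-j} = 112579511/500000000.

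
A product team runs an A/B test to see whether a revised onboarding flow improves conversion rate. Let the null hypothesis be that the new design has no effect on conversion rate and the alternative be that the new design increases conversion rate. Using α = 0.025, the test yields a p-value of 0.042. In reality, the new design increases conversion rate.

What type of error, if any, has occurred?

Since p = 0.042 ≥ α = 0.025, H₀ is not rejected.
H₀ is false (actually the new design increases conversion rate).
Failing to reject a false H₀ is a Type II error.

Type II error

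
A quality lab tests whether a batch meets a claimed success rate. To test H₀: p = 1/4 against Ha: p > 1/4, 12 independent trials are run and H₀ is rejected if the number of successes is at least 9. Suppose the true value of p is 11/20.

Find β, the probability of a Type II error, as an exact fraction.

709043757719553/819200000000000

β = P(fail to reject H₀ | Ha true) = P(S ≤ 8 | p = 11/20), S ~ Binomial(12, 11/20).
Summing C(12,j)·(11/20)^j·(9/20)^{12-j} for j = 0..8 gives 709043757719553/819200000000000.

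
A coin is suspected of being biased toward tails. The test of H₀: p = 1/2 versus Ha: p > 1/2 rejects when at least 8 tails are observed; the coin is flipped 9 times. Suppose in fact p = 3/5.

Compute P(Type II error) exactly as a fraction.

1815344/1953125

A Type II error is failing to reject when Ha holds: with p = 3/5, β = P(X ≤ 7).
Summing C(9,j)·(3/5)^j·(2/5)^{9-j} for j = 0..7 gives 1815344/1953125.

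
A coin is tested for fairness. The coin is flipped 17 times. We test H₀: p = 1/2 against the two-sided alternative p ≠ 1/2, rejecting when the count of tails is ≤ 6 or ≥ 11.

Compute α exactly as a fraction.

10889/32768

α = P(Y ≤ 6 or Y ≥ 11 | p = 1/2), Y ~ Binomial(17, 1/2).
The two tails are symmetric, so α = 2·(1 + 17 + 136 + 680 + 2380 + 6188 + 12376)/2^17 = 43556/131072 = 10889/32768.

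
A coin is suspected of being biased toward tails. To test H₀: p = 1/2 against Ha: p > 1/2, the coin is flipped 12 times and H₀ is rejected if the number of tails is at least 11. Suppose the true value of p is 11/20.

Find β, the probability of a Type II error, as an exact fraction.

Under the alternative p = 11/20, K ~ Binomial(12, 11/20); β is the probability the test does not reject, P(K < 11).
Equivalently, β = 1 − P(K ≥ 11) = 4062047911197291/4096000000000000.

4062047911197291/4096000000000000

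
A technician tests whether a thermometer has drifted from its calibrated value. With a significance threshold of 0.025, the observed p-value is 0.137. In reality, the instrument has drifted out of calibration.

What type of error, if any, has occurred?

Type II error

The conventional null hypothesis is that the instrument is correctly calibrated.
Since p = 0.137 ≥ α = 0.025, H₀ is not rejected.
H₀ is false (actually the instrument has drifted out of calibration).
Failing to reject a false H₀ is a Type II error.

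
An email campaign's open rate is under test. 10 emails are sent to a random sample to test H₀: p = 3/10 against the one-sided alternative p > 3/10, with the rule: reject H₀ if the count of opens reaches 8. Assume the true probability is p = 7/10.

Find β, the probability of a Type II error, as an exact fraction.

771521517/1250000000

A Type II error is failing to reject when Ha holds: with p = 7/10, β = P(K ≤ 7).
Equivalently, β = 1 − P(K ≥ 8) = 771521517/1250000000.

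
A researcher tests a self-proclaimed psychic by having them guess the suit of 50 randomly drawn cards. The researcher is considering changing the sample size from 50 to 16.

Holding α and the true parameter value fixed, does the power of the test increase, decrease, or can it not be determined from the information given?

It decreases.

With less data the test statistic is noisier; under Ha, more outcomes land inside the acceptance region.
Since power = 1 − β and β increases, power decreases.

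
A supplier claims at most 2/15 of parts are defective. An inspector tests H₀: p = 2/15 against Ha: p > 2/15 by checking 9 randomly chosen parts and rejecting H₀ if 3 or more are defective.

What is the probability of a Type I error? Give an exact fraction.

α = P(reject H₀ | H₀ true) = P(X ≥ 3 | p = 2/15), X ~ Binomial(9, 2/15).
Via the complement, α = 1 − Σ_{j=0}^{2} C(9,j)(2/15)^j(13/15)^{9-j} = 4119920576/38443359375.

4119920576/38443359375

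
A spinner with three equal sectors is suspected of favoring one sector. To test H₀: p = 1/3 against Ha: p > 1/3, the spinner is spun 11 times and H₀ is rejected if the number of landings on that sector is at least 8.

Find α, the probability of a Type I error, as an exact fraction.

α = P(reject H₀ | H₀ true) = P(X ≥ 8 | p = 1/3), with X ~ Binomial(11, 1/3).
Adding the binomial terms for j = 8 through 11 with p = 1/3 yields 521/59049.

521/59049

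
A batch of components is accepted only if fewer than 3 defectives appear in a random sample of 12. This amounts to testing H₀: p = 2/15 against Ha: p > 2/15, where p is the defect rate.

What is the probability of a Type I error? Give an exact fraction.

5408352292624/25949267578125

The significance level is the probability, assuming p = 2/15, of seeing 3 or more defectives in 12 draws.
Via the complement, α = 1 − Σ_{j=0}^{2} C(12,j)(2/15)^j(13/15)^{12-j} = 5408352292624/25949267578125.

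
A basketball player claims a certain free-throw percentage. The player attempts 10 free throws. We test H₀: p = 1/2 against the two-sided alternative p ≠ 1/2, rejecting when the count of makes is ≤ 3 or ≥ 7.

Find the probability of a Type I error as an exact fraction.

The significance level is the null-hypothesis probability of the rejection region {≤3} ∪ {≥7}.
Each tail has probability (1 + 10 + 45 + 120)/1024; doubling gives α = 352/1024 = 11/32.

11/32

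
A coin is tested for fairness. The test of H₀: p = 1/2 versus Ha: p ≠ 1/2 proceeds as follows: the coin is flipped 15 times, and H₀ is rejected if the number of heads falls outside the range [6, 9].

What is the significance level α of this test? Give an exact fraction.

309/1024

The significance level is the null-hypothesis probability of the rejection region {≤5} ∪ {≥10}.
Each tail has probability (1 + 15 + 105 + 455 + 1365 + 3003)/32768; doubling gives α = 9888/32768 = 309/1024.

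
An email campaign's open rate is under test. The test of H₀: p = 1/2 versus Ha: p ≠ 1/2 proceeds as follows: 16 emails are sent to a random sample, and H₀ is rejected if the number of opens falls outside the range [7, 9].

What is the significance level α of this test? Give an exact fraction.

14893/32768

Under H₀, Y ~ Binomial(16, 1/2); α is the probability of landing in either tail, P(Y ≤ 6) + P(Y ≥ 10).
The two tails are symmetric, so α = 2·(1 + 16 + 120 + 560 + 1820 + 4368 + 8008)/2^16 = 29786/65536 = 14893/32768.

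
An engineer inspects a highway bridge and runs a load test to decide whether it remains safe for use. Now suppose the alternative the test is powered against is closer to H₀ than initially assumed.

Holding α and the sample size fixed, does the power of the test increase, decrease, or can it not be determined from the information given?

It decreases.

When the true parameter is near the null value, the test has a harder time distinguishing Ha from H₀.
Since power = 1 − β and β increases, power decreases.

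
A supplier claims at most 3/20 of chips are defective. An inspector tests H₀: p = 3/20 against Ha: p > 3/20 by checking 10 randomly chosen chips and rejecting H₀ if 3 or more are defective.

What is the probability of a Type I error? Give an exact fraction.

Under H₀, Y ~ Binomial(10, 3/20); the Type I error rate is P(Y ≥ 3).
Computing the lower-tail complement: 1 − 2099702989741/2560000000000 = 460297010259/2560000000000.

460297010259/2560000000000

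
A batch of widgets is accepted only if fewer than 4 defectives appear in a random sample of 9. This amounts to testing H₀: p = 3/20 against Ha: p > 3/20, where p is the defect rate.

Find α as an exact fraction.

4343234013/128000000000

α = P(reject H₀ | H₀ true) = P(X ≥ 4 | p = 3/20), X ~ Binomial(9, 3/20).
Via the complement, α = 1 − Σ_{j=0}^{3} C(9,j)(3/20)^j(17/20)^{9-j} = 4343234013/128000000000.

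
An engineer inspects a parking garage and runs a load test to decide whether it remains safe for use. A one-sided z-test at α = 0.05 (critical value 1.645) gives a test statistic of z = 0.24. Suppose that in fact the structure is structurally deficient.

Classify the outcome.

Type II error

The conventional null hypothesis is that the structure meets the required load capacity (safe).
Since z = 0.24 ≤ z* = 1.645, H₀ is not rejected.
H₀ is false (actually the structure is structurally deficient).
Failing to reject a false H₀ is a Type II error.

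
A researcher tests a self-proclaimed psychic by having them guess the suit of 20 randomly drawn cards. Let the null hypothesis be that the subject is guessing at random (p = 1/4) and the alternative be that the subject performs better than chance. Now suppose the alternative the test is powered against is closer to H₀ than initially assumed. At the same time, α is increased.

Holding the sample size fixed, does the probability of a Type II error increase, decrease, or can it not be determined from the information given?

The first change alone would make β increase; the second alone would make β decrease. Which effect dominates depends on the magnitudes, which are not given.

Cannot be determined from the information given.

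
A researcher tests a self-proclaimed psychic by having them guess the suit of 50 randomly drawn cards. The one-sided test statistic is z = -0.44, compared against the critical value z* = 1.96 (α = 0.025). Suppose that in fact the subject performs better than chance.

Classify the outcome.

Type II error

The conventional null hypothesis is that the subject is guessing at random (p = 1/4).
Since z = -0.44 ≤ z* = 1.96, H₀ is not rejected.
H₀ is false (actually the subject performs better than chance).
Failing to reject a false H₀ is a Type II error.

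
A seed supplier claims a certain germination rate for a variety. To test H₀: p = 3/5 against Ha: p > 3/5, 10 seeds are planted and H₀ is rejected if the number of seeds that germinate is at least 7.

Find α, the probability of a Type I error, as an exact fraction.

Under H₀, K ~ Binomial(10, 3/5), and α = P(K ≥ 7).
Adding the binomial terms for j = 7 through 10 with p = 3/5 yields 3733209/9765625.

3733209/9765625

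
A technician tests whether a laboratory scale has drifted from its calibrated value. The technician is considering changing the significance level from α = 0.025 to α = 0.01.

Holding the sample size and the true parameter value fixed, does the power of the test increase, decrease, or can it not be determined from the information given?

A smaller α moves the rejection region further into the tail. With the alternative true, more outcomes now fall outside the rejection region, so failing to reject becomes more likely.
Since power = 1 − β and β increases, power decreases.

It decreases.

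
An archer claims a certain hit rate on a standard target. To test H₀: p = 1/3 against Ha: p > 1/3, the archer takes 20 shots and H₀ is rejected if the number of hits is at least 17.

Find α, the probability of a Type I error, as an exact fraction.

3307/1162261467

Under H₀, X ~ Binomial(20, 1/3), and α = P(X ≥ 17).
Adding the binomial terms for j = 17 through 20 with p = 1/3 yields 3307/1162261467.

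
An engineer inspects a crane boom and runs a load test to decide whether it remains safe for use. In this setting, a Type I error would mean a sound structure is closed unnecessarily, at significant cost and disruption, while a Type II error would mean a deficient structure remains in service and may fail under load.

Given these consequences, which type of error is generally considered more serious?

Type II error

The Type II consequence (a deficient structure remains in service and may fail under load) is more severe than the Type I consequence (a sound structure is closed unnecessarily, at significant cost and disruption).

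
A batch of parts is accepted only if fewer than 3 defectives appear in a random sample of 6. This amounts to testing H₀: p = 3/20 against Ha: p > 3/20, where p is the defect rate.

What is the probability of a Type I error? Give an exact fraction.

302967/6400000

The significance level is the probability, assuming p = 3/20, of seeing 3 or more defectives in 6 draws.
Via the complement, α = 1 − Σ_{j=0}^{2} C(6,j)(3/20)^j(17/20)^{6-j} = 302967/6400000.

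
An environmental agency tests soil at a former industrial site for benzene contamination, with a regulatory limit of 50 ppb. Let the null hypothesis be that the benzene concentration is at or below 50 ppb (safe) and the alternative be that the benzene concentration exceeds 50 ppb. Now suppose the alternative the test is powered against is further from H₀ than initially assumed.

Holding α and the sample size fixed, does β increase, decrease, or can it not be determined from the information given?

It decreases.

The further the true parameter sits from the null value, the more of the Ha sampling distribution falls in the rejection region.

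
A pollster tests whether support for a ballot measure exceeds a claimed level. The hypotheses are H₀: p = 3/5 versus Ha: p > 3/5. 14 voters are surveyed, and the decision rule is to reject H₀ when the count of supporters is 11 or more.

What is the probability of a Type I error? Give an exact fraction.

758720601/6103515625

Under H₀, K ~ Binomial(14, 3/5), and α = P(K ≥ 11).
Summing C(14,j)(3/5)^j(2/5)^{14−j} for j = 11,…,14 gives 758720601/6103515625.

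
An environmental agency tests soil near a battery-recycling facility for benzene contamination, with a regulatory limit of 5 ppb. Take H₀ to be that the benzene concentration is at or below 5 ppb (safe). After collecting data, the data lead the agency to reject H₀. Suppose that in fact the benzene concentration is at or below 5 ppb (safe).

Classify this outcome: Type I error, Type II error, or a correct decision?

Type I error

H₀ was rejected, but H₀ is actually true.
Rejecting a true null hypothesis is a Type I error (false positive).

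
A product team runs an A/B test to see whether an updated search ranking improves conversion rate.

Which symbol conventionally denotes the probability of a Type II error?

P(Type II error) = P(fail to reject H₀ | H₀ false) = β.

β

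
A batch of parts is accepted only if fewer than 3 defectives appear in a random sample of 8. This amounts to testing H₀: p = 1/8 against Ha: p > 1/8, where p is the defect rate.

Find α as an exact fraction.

The significance level is the probability, assuming p = 1/8, of seeing 3 or more defectives in 8 draws.
α = 1 − P(X ≤ 2) = 1 − 15647317/16777216 = 1129899/16777216.

1129899/16777216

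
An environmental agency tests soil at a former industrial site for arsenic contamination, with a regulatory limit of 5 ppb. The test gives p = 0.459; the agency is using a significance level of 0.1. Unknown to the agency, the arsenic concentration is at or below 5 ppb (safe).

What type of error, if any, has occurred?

The conventional null hypothesis is that the arsenic concentration is at or below 5 ppb (safe).
Since p = 0.459 ≥ α = 0.1, H₀ is not rejected.
H₀ is true (actually the arsenic concentration is at or below 5 ppb (safe)).
The decision matches the true state — no error.

Neither — the decision is correct.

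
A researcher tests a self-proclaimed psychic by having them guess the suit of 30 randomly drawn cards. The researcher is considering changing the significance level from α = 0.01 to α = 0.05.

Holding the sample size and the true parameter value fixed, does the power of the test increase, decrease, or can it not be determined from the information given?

With a larger α the critical value moves toward the center, so more of the Ha sampling distribution lies in the rejection region.
Since power = 1 − β and β decreases, power increases.

It increases.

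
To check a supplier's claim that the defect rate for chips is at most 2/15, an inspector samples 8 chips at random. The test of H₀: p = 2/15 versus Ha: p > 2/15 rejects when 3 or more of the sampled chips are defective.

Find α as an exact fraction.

The significance level is the probability, assuming p = 2/15, of seeing 3 or more defectives in 8 draws.
Via the complement, α = 1 − Σ_{j=0}^{2} C(8,j)(2/15)^j(13/15)^{8-j} = 67527008/854296875.

67527008/854296875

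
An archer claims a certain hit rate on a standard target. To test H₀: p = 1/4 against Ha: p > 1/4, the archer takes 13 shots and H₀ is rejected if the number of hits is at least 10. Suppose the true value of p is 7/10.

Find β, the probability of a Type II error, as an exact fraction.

579394354239/1000000000000

Under the alternative p = 7/10, X ~ Binomial(13, 7/10); β is the probability the test does not reject, P(X < 10).
Summing C(13,j)·(7/10)^j·(3/10)^{13-j} for j = 0..9 gives 579394354239/1000000000000.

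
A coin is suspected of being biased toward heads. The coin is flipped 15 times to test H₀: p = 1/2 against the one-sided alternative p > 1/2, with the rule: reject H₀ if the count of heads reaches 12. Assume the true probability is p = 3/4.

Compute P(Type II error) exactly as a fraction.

β = P(fail to reject H₀ | Ha true) = P(K ≤ 11 | p = 3/4), K ~ Binomial(15, 3/4).
Adding the binomial probabilities P(K=0)+…+P(K=11) at p = 3/4 gives 144609703/268435456.

144609703/268435456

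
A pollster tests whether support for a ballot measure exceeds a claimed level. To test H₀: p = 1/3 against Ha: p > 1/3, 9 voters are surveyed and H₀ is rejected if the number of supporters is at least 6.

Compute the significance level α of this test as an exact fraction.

Under H₀, Y ~ Binomial(9, 1/3), and α = P(Y ≥ 6).
Adding the binomial terms for j = 6 through 9 with p = 1/3 yields 835/19683.

835/19683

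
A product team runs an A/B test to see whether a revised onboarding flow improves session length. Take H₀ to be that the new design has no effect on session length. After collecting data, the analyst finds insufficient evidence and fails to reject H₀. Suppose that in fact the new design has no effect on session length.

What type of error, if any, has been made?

No error (correct decision).

The test retained a true H₀ — the decision matches the true state.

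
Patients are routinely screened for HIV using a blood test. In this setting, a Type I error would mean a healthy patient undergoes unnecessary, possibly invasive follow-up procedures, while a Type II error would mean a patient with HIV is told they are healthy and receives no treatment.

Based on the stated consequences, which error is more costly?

The Type II consequence (a patient with HIV is told they are healthy and receives no treatment) is more severe than the Type I consequence (a healthy patient undergoes unnecessary, possibly invasive follow-up procedures).

Type II error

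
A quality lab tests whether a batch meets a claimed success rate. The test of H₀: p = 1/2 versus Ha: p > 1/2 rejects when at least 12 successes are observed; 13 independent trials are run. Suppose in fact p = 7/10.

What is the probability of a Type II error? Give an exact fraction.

4681650394377/5000000000000

A Type II error is failing to reject when Ha holds: with p = 7/10, β = P(K ≤ 11).
Summing C(13,j)·(7/10)^j·(3/10)^{13-j} for j = 0..11 gives 4681650394377/5000000000000.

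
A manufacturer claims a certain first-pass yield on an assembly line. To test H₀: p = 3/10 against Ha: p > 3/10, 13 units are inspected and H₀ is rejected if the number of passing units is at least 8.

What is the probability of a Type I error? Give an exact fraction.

45557031771/2500000000000

Under H₀, Y ~ Binomial(13, 3/10), and α = P(Y ≥ 8).
Adding the binomial terms for j = 8 through 13 with p = 3/10 yields 45557031771/2500000000000.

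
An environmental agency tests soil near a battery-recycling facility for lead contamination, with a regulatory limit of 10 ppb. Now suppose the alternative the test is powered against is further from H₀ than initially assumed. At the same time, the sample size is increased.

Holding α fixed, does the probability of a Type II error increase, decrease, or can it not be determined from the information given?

The further the true parameter sits from the null value, the more of the Ha sampling distribution falls in the rejection region. Increasing n separates the H₀ and Ha sampling distributions, so under Ha fewer outcomes land in the acceptance region. Both changes push β in the same direction.

It decreases.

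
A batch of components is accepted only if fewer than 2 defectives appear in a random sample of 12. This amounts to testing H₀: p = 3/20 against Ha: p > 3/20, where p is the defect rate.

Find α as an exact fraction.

2279589495695451/4096000000000000

Under H₀, Y ~ Binomial(12, 3/20); the Type I error rate is P(Y ≥ 2).
Via the complement, α = 1 − Σ_{j=0}^{1} C(12,j)(3/20)^j(17/20)^{12-j} = 2279589495695451/4096000000000000.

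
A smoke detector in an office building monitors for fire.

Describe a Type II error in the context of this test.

A Type II error would mean concluding that there is no fire (or at least failing to establish that there is a fire) when in fact there is a fire.

With the conventional null hypothesis that there is no fire:
A Type II error is failing to reject H₀ when H₀ is false.
Here that means remaining silent when actually there is a fire.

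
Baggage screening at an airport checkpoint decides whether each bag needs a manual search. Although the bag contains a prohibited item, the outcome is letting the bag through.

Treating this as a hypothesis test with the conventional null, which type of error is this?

Type II error

The null hypothesis here is that the bag contains no prohibited items.
'Letting the bag through' corresponds to failing to reject H₀.
H₀ was not rejected but H₀ is false — a Type II error (false negative).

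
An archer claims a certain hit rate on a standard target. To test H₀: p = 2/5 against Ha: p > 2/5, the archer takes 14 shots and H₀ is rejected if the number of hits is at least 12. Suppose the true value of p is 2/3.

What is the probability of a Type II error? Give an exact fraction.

1426387/1594323

A Type II error is failing to reject when Ha holds: with p = 2/3, β = P(K ≤ 11).
Summing C(14,j)·(2/3)^j·(1/3)^{14-j} for j = 0..11 gives 1426387/1594323.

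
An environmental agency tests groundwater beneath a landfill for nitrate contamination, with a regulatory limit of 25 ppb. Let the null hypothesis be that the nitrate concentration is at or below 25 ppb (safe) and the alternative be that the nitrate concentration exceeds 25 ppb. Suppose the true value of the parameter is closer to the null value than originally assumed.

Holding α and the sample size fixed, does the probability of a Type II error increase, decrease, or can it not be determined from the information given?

It increases.

A smaller true effect puts the Ha sampling distribution closer to H₀, so more of it falls in the non-rejection region.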